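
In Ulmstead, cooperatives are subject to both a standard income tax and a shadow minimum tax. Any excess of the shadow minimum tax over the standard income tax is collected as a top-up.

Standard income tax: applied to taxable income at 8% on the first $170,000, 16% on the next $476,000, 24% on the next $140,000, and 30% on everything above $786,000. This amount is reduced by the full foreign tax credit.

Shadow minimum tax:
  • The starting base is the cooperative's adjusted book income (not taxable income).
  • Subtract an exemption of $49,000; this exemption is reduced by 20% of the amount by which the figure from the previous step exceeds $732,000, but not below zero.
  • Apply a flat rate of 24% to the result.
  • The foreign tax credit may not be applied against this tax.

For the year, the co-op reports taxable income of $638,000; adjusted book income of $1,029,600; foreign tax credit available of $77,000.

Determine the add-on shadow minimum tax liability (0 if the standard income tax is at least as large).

Shadow minimum tax:
  Base (adjusted book income): $1,029,600
  Exemption: 20% × ($1,029,600 − $732,000) = $59,520 ≥ $49,000, so the exemption is fully phased out
  Base: $1,029,600 − $0 = $1,029,600
  $1,029,600 × 24% = $247,104

Standard income tax:
  $170,000 × 8% = $13,600
  $468,000 × 16% = $74,880
  → $88,480
  Less foreign tax credit $77,000 → $11,480

Excess of shadow minimum tax over standard income tax: $247,104 − $11,480 = $235,624.

$235,624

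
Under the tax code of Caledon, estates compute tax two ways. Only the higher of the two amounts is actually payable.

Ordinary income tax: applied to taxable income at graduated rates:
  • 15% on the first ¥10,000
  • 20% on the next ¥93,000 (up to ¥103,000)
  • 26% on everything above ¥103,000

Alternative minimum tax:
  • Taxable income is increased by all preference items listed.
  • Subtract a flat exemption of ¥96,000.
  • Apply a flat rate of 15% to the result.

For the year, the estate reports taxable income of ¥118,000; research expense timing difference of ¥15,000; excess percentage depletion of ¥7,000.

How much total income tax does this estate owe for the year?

¥24,000

Ordinary income tax:
  ¥10,000 × 15% = ¥1,500
  ¥93,000 × 20% = ¥18,600
  ¥15,000 × 26% = ¥3,900
  → ¥24,000

Alternative minimum tax:
  Adjusted income: ¥118,000 + ¥15,000 + ¥7,000 = ¥140,000
  Less exemption ¥96,000 → base ¥44,000
  ¥44,000 × 15% = ¥6,600

¥24,000 > ¥6,600, so the ordinary income tax governs.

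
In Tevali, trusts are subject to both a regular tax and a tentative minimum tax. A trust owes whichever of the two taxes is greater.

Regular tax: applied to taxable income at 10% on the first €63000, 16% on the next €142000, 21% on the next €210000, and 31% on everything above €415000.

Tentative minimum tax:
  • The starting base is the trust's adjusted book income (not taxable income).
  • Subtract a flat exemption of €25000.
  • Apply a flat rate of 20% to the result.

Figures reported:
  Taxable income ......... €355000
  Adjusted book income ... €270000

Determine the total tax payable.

Regular tax:
  €63000 × 10% = €6300
  €142000 × 16% = €22720
  €150000 × 21% = €31500
  → €60520

Tentative minimum tax:
  Base (adjusted book income): €270000
  Less exemption €25000 → base €245000
  €245000 × 20% = €49000

€60520 > €49000, so the regular tax governs.

€60520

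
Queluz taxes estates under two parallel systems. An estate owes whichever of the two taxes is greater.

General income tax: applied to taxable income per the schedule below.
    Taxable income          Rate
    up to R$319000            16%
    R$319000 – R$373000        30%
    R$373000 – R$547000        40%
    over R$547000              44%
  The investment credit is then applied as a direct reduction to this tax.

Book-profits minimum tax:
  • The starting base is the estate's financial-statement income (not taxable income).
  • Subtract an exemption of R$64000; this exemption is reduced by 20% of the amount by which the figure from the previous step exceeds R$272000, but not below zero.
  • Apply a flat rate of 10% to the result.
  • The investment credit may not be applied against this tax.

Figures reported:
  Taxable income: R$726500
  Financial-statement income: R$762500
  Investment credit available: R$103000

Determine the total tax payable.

R$112820

General income tax:
  R$319000 × 16% = R$51040
  R$54000 × 30% = R$16200
  R$174000 × 40% = R$69600
  R$179500 × 44% = R$78980
  → R$215820
  Less investment credit R$103000 → R$112820

Book-profits minimum tax:
  Base (financial-statement income): R$762500
  Exemption: 20% × (R$762500 − R$272000) = R$98100 ≥ R$64000, so the exemption is fully phased out
  Base: R$762500 − R$0 = R$762500
  R$762500 × 10% = R$76250

R$112820 > R$76250, so the general income tax governs.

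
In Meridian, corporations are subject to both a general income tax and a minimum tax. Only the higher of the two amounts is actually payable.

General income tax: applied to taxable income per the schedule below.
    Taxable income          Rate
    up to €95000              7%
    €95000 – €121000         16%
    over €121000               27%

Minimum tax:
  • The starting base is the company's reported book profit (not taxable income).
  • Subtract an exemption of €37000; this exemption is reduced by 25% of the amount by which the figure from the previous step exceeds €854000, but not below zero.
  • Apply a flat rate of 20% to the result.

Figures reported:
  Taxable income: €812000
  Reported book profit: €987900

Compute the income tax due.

€197380

General income tax:
  €95000 × 7% = €6650
  €26000 × 16% = €4160
  €691000 × 27% = €186570
  → €197380

Minimum tax:
  Base (reported book profit): €987900
  Exemption: €37000 − 25% × (€987900 − €854000) = €37000 − €33475 = €3525
  Base: €987900 − €3525 = €984375
  €984375 × 20% = €196875

€197380 > €196875, so the general income tax governs.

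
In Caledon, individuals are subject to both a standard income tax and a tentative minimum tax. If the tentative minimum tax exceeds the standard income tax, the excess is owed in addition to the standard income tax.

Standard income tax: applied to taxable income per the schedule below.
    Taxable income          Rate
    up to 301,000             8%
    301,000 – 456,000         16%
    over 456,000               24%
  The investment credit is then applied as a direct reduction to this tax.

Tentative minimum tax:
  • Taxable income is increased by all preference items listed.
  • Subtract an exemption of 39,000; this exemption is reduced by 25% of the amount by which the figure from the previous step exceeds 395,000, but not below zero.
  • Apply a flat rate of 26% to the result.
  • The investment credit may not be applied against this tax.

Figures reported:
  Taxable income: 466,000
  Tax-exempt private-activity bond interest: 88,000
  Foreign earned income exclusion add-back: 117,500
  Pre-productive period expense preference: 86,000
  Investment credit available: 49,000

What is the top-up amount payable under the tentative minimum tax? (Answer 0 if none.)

194,670

Standard income tax:
  301,000 × 8% = 24,080
  155,000 × 16% = 24,800
  10,000 × 24% = 2,400
  → 51,280
  Less investment credit 49,000 → 2,280

Tentative minimum tax:
  Adjusted income: 466,000 + 88,000 + 117,500 + 86,000 = 757,500
  Exemption: 25% × (757,500 − 395,000) = 90,625 ≥ 39,000, so the exemption is fully phased out
  Base: 757,500 − 0 = 757,500
  757,500 × 26% = 196,950

Excess of tentative minimum tax over standard income tax: 196,950 − 2,280 = 194,670.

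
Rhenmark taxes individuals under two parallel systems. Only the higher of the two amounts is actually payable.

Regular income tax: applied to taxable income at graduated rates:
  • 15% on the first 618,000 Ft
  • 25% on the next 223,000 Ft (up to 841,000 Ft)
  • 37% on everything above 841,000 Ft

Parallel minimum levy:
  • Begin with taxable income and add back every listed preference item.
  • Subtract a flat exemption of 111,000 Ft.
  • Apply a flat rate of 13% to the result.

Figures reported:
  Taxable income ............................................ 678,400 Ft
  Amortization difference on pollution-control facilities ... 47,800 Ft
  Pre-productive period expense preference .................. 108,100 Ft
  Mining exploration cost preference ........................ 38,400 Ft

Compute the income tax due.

107,800 Ft

Regular income tax:
  618,000 Ft × 15% = 92,700 Ft
  60,400 Ft × 25% = 15,100 Ft
  → 107,800 Ft

Parallel minimum levy:
  Adjusted income: 678,400 Ft + 47,800 Ft + 108,100 Ft + 38,400 Ft = 872,700 Ft
  Less exemption 111,000 Ft → base 761,700 Ft
  761,700 Ft × 13% = 99,021 Ft

107,800 Ft > 99,021 Ft, so the regular income tax governs.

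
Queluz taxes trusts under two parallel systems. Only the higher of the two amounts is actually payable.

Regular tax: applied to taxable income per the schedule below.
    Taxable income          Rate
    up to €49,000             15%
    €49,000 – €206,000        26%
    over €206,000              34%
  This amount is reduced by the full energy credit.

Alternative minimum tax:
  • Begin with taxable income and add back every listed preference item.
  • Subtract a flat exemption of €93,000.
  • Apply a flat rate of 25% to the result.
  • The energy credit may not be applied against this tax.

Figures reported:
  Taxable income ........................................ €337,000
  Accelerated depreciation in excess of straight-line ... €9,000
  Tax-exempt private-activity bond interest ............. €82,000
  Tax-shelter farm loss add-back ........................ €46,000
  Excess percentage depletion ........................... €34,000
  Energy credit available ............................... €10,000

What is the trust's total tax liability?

Regular tax:
  €49,000 × 15% = €7,350
  €157,000 × 26% = €40,820
  €131,000 × 34% = €44,540
  → €92,710
  Less energy credit €10,000 → €82,710

Alternative minimum tax:
  Adjusted income: €337,000 + €9,000 + €82,000 + €46,000 + €34,000 = €508,000
  Less exemption €93,000 → base €415,000
  €415,000 × 25% = €103,750

€103,750 > €82,710, so the alternative minimum tax is the binding amount.

€103,750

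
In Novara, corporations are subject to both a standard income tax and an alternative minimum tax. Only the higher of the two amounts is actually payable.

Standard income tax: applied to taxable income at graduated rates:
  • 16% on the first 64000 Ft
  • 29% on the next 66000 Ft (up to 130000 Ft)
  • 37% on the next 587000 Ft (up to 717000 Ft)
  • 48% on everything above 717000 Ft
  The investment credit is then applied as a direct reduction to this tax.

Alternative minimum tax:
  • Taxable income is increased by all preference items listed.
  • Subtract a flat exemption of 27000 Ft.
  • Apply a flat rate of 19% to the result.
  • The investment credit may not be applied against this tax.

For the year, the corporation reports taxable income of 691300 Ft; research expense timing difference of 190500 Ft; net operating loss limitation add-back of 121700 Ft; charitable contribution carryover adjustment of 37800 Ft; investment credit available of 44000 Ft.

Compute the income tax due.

193061 Ft

Standard income tax:
  64000 Ft × 16% = 10240 Ft
  66000 Ft × 29% = 19140 Ft
  561300 Ft × 37% = 207681 Ft
  → 237061 Ft
  Less investment credit 44000 Ft → 193061 Ft

Alternative minimum tax:
  Adjusted income: 691300 Ft + 190500 Ft + 121700 Ft + 37800 Ft = 1041300 Ft
  Less exemption 27000 Ft → base 1014300 Ft
  1014300 Ft × 19% = 192717 Ft

193061 Ft > 192717 Ft, so the standard income tax governs.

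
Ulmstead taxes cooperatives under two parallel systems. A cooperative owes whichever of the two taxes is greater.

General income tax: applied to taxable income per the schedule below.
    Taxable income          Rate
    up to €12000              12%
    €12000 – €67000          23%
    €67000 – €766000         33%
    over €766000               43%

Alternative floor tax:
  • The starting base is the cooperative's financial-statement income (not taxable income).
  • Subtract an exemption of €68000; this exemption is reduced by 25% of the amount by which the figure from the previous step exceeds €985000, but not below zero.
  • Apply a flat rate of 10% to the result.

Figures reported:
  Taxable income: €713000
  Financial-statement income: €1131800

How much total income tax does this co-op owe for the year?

€227270

General income tax:
  €12000 × 12% = €1440
  €55000 × 23% = €12650
  €646000 × 33% = €213180
  → €227270

Alternative floor tax:
  Base (financial-statement income): €1131800
  Exemption: €68000 − 25% × (€1131800 − €985000) = €68000 − €36700 = €31300
  Base: €1131800 − €31300 = €1100500
  €1100500 × 10% = €110050

€227270 > €110050, so the general income tax governs.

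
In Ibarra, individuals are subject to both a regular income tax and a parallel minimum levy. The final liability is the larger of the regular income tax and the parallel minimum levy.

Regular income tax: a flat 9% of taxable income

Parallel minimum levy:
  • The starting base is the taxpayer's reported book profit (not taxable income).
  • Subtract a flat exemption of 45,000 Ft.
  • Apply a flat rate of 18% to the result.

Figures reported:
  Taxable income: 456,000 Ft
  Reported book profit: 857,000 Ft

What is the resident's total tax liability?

146,160 Ft

Parallel minimum levy:
  Base (reported book profit): 857,000 Ft
  Less exemption 45,000 Ft → base 812,000 Ft
  812,000 Ft × 18% = 146,160 Ft

Regular income tax:
  456,000 Ft × 9% = 41,040 Ft

146,160 Ft > 41,040 Ft, so the parallel minimum levy is the binding amount.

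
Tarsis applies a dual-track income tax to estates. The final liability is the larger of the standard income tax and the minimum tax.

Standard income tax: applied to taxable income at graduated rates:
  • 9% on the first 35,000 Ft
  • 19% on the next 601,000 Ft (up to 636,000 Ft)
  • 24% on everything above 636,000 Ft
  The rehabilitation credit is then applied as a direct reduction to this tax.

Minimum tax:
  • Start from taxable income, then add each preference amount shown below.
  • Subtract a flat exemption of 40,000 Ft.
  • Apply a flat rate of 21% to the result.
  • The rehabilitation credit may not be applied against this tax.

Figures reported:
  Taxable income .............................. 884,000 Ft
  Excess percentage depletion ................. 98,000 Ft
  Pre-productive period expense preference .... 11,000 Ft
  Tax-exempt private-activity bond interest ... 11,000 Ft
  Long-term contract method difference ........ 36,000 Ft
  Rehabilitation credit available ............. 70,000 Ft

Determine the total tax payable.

210,000 Ft

Minimum tax:
  Adjusted income: 884,000 Ft + 98,000 Ft + 11,000 Ft + 11,000 Ft + 36,000 Ft = 1,040,000 Ft
  Less exemption 40,000 Ft → base 1,000,000 Ft
  1,000,000 Ft × 21% = 210,000 Ft

Standard income tax:
  35,000 Ft × 9% = 3,150 Ft
  601,000 Ft × 19% = 114,190 Ft
  248,000 Ft × 24% = 59,520 Ft
  → 176,860 Ft
  Less rehabilitation credit 70,000 Ft → 106,860 Ft

210,000 Ft > 106,860 Ft, so the minimum tax is the binding amount.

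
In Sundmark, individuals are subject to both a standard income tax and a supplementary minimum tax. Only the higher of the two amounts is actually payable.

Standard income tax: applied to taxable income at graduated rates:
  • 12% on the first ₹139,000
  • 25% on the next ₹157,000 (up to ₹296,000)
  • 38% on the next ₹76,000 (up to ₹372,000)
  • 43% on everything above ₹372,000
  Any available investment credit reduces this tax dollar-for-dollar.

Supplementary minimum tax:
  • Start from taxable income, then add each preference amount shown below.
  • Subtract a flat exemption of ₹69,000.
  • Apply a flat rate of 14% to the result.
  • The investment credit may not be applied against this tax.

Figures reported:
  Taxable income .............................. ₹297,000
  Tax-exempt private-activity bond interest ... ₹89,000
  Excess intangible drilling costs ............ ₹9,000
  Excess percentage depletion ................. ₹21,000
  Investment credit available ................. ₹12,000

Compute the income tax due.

₹48,580

Standard income tax:
  ₹139,000 × 12% = ₹16,680
  ₹157,000 × 25% = ₹39,250
  ₹1,000 × 38% = ₹380
  → ₹56,310
  Less investment credit ₹12,000 → ₹44,310

Supplementary minimum tax:
  Adjusted income: ₹297,000 + ₹89,000 + ₹9,000 + ₹21,000 = ₹416,000
  Less exemption ₹69,000 → base ₹347,000
  ₹347,000 × 14% = ₹48,580

₹48,580 > ₹44,310, so the supplementary minimum tax is the binding amount.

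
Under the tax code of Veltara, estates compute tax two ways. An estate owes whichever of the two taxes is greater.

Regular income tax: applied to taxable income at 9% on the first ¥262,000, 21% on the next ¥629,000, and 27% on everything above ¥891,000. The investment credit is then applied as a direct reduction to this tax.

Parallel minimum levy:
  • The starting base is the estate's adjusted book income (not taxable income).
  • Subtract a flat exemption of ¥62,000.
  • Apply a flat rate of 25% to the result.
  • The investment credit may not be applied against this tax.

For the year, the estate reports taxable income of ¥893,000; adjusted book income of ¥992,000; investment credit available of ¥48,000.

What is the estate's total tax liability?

¥232,500

Parallel minimum levy:
  Base (adjusted book income): ¥992,000
  Less exemption ¥62,000 → base ¥930,000
  ¥930,000 × 25% = ¥232,500

Regular income tax:
  ¥262,000 × 9% = ¥23,580
  ¥629,000 × 21% = ¥132,090
  ¥2,000 × 27% = ¥540
  → ¥156,210
  Less investment credit ¥48,000 → ¥108,210

¥232,500 > ¥108,210, so the parallel minimum levy is the binding amount.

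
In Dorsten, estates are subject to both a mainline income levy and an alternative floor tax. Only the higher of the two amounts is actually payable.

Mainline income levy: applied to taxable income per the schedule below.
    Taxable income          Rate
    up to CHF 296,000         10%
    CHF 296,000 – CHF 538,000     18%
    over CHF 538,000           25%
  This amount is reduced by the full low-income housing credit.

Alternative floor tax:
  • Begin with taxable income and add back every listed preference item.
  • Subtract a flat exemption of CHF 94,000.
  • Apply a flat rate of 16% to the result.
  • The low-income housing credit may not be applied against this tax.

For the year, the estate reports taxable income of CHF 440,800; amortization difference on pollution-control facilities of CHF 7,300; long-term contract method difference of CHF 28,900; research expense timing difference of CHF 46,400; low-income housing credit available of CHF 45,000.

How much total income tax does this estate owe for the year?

CHF 68,704

Mainline income levy:
  CHF 296,000 × 10% = CHF 29,600
  CHF 144,800 × 18% = CHF 26,064
  → CHF 55,664
  Less low-income housing credit CHF 45,000 → CHF 10,664

Alternative floor tax:
  Adjusted income: CHF 440,800 + CHF 7,300 + CHF 28,900 + CHF 46,400 = CHF 523,400
  Less exemption CHF 94,000 → base CHF 429,400
  CHF 429,400 × 16% = CHF 68,704

CHF 68,704 > CHF 10,664, so the alternative floor tax is the binding amount.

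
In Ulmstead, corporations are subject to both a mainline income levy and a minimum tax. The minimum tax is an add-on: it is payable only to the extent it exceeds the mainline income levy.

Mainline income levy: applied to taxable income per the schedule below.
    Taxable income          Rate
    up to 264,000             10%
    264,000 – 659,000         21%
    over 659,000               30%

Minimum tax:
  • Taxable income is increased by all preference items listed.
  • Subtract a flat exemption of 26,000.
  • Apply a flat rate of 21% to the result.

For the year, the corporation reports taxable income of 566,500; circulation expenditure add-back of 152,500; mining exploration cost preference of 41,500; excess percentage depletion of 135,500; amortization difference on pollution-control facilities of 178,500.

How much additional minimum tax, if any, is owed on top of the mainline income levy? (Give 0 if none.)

Mainline income levy:
  264,000 × 10% = 26,400
  302,500 × 21% = 63,525
  → 89,925

Minimum tax:
  Adjusted income: 566,500 + 152,500 + 41,500 + 135,500 + 178,500 = 1,074,500
  Less exemption 26,000 → base 1,048,500
  1,048,500 × 21% = 220,185

Excess of minimum tax over mainline income levy: 220,185 − 89,925 = 130,260.

130,260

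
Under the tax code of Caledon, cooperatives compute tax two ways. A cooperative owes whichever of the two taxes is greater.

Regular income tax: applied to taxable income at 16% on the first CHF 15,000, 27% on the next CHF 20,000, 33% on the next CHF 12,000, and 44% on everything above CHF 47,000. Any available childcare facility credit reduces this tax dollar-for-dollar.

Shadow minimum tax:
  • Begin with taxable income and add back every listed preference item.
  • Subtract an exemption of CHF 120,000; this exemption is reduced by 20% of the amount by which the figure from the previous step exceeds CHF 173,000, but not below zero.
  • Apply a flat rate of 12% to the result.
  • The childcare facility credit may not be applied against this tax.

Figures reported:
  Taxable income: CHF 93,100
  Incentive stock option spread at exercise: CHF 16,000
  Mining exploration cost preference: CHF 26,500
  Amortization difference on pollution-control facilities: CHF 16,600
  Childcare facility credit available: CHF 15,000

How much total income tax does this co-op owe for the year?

CHF 17,044

Regular income tax:
  CHF 15,000 × 16% = CHF 2,400
  CHF 20,000 × 27% = CHF 5,400
  CHF 12,000 × 33% = CHF 3,960
  CHF 46,100 × 44% = CHF 20,284
  → CHF 32,044
  Less childcare facility credit CHF 15,000 → CHF 17,044

Shadow minimum tax:
  Adjusted income: CHF 93,100 + CHF 16,000 + CHF 26,500 + CHF 16,600 = CHF 152,200
  Exemption: CHF 152,200 ≤ CHF 173,000, so full CHF 120,000 applies
  Base: CHF 152,200 − CHF 120,000 = CHF 32,200
  CHF 32,200 × 12% = CHF 3,864

CHF 17,044 > CHF 3,864, so the regular income tax governs.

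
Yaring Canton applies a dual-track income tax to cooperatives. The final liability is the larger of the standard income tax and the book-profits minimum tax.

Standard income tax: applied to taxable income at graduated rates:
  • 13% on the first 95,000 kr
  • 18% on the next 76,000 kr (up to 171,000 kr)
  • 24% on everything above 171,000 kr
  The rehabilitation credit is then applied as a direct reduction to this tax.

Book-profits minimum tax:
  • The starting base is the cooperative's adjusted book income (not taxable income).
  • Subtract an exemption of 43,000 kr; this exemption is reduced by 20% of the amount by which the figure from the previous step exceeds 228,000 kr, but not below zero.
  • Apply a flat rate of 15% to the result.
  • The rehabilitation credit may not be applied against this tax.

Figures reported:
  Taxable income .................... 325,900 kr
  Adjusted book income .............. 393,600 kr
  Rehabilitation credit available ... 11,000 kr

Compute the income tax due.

Standard income tax:
  95,000 kr × 13% = 12,350 kr
  76,000 kr × 18% = 13,680 kr
  154,900 kr × 24% = 37,176 kr
  → 63,206 kr
  Less rehabilitation credit 11,000 kr → 52,206 kr

Book-profits minimum tax:
  Base (adjusted book income): 393,600 kr
  Exemption: 43,000 kr − 20% × (393,600 kr − 228,000 kr) = 43,000 kr − 33,120 kr = 9,880 kr
  Base: 393,600 kr − 9,880 kr = 383,720 kr
  383,720 kr × 15% = 57,558 kr

57,558 kr > 52,206 kr, so the book-profits minimum tax is the binding amount.

57,558 kr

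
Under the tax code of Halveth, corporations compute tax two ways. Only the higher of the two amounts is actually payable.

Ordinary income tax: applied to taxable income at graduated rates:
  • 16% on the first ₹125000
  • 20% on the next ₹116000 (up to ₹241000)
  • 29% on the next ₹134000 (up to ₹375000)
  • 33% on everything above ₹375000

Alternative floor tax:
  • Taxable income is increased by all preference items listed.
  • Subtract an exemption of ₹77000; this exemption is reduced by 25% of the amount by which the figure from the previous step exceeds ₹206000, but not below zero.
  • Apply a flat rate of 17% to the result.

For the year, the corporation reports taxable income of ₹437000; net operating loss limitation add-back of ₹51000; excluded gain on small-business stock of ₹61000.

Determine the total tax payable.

₹102520

Ordinary income tax:
  ₹125000 × 16% = ₹20000
  ₹116000 × 20% = ₹23200
  ₹134000 × 29% = ₹38860
  ₹62000 × 33% = ₹20460
  → ₹102520

Alternative floor tax:
  Adjusted income: ₹437000 + ₹51000 + ₹61000 = ₹549000
  Exemption: 25% × (₹549000 − ₹206000) = ₹85750 ≥ ₹77000, so the exemption is fully phased out
  Base: ₹549000 − ₹0 = ₹549000
  ₹549000 × 17% = ₹93330

₹102520 > ₹93330, so the ordinary income tax governs.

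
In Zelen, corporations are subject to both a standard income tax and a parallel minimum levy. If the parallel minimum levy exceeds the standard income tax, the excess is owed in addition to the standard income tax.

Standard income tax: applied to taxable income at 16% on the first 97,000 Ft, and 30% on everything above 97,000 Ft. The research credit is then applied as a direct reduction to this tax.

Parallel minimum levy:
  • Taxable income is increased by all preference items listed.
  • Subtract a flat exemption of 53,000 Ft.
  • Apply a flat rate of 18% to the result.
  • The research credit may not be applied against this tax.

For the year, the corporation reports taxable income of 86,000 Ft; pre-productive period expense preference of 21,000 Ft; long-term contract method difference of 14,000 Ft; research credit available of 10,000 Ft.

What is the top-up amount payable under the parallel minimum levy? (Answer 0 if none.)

8,480 Ft

Parallel minimum levy:
  Adjusted income: 86,000 Ft + 21,000 Ft + 14,000 Ft = 121,000 Ft
  Less exemption 53,000 Ft → base 68,000 Ft
  68,000 Ft × 18% = 12,240 Ft

Standard income tax:
  86,000 Ft × 16% = 13,760 Ft
  Less research credit 10,000 Ft → 3,760 Ft

Excess of parallel minimum levy over standard income tax: 12,240 Ft − 3,760 Ft = 8,480 Ft.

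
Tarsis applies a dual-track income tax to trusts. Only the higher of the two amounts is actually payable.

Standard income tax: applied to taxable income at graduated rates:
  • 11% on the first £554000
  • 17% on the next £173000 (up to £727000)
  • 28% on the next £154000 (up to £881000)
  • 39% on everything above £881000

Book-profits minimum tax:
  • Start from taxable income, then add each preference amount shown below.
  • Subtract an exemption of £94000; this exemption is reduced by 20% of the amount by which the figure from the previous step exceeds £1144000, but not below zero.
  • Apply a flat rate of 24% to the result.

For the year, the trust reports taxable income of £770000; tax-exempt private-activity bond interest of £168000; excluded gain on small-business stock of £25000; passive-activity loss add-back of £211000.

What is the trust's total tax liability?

Standard income tax:
  £554000 × 11% = £60940
  £173000 × 17% = £29410
  £43000 × 28% = £12040
  → £102390

Book-profits minimum tax:
  Adjusted income: £770000 + £168000 + £25000 + £211000 = £1174000
  Exemption: £94000 − 20% × (£1174000 − £1144000) = £94000 − £6000 = £88000
  Base: £1174000 − £88000 = £1086000
  £1086000 × 24% = £260640

£260640 > £102390, so the book-profits minimum tax is the binding amount.

£260640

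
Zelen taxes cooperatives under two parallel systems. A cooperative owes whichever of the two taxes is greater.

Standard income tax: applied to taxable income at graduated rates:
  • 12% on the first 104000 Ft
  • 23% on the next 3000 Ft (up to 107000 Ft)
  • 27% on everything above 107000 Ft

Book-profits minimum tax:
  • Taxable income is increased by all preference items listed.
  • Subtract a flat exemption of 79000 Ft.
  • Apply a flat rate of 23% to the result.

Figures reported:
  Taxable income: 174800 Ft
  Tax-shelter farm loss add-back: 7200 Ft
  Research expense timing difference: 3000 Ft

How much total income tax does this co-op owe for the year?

Standard income tax:
  104000 Ft × 12% = 12480 Ft
  3000 Ft × 23% = 690 Ft
  67800 Ft × 27% = 18306 Ft
  → 31476 Ft

Book-profits minimum tax:
  Adjusted income: 174800 Ft + 7200 Ft + 3000 Ft = 185000 Ft
  Less exemption 79000 Ft → base 106000 Ft
  106000 Ft × 23% = 24380 Ft

31476 Ft > 24380 Ft, so the standard income tax governs.

31476 Ft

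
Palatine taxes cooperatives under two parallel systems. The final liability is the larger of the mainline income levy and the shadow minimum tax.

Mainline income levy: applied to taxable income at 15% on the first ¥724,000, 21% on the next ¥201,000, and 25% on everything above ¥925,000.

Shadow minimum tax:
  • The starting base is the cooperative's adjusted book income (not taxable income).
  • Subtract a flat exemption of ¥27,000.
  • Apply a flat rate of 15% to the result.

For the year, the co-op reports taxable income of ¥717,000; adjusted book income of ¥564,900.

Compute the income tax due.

Mainline income levy:
  ¥717,000 × 15% = ¥107,550

Shadow minimum tax:
  Base (adjusted book income): ¥564,900
  Less exemption ¥27,000 → base ¥537,900
  ¥537,900 × 15% = ¥80,685

¥107,550 > ¥80,685, so the mainline income levy governs.

¥107,550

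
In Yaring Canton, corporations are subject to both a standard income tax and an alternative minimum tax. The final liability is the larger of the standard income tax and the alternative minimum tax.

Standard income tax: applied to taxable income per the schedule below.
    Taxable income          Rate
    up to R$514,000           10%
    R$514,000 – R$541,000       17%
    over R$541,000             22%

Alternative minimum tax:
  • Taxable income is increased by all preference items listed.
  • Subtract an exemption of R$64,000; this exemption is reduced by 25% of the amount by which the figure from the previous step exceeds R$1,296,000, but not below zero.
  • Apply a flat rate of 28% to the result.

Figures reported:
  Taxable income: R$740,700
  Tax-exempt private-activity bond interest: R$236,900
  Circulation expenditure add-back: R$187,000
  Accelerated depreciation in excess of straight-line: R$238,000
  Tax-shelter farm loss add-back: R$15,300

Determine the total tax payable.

R$387,625

Standard income tax:
  R$514,000 × 10% = R$51,400
  R$27,000 × 17% = R$4,590
  R$199,700 × 22% = R$43,934
  → R$99,924

Alternative minimum tax:
  Adjusted income: R$740,700 + R$236,900 + R$187,000 + R$238,000 + R$15,300 = R$1,417,900
  Exemption: R$64,000 − 25% × (R$1,417,900 − R$1,296,000) = R$64,000 − R$30,475 = R$33,525
  Base: R$1,417,900 − R$33,525 = R$1,384,375
  R$1,384,375 × 28% = R$387,625

R$387,625 > R$99,924, so the alternative minimum tax is the binding amount.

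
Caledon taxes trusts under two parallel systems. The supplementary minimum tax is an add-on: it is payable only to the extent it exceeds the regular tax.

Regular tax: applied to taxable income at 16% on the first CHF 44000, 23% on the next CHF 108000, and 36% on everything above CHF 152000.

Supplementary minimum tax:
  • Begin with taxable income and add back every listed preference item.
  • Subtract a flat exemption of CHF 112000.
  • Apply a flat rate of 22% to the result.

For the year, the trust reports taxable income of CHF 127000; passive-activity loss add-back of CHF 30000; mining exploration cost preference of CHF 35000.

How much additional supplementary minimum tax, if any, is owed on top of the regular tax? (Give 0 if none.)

CHF 0

Regular tax:
  CHF 44000 × 16% = CHF 7040
  CHF 83000 × 23% = CHF 19090
  → CHF 26130

Supplementary minimum tax:
  Adjusted income: CHF 127000 + CHF 30000 + CHF 35000 = CHF 192000
  Less exemption CHF 112000 → base CHF 80000
  CHF 80000 × 22% = CHF 17600

CHF 17600 ≤ CHF 26130, so no add-on is due.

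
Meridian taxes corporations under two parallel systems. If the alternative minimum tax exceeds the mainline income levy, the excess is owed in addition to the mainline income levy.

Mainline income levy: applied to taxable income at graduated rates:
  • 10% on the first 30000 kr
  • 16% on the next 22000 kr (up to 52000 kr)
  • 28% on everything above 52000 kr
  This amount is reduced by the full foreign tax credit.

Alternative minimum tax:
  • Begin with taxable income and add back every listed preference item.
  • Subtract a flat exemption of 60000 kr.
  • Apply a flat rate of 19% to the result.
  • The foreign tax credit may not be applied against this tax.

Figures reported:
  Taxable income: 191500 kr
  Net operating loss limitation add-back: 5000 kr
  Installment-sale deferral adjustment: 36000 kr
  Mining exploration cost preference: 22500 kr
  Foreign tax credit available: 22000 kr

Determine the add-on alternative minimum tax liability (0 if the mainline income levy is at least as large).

13470 kr

Alternative minimum tax:
  Adjusted income: 191500 kr + 5000 kr + 36000 kr + 22500 kr = 255000 kr
  Less exemption 60000 kr → base 195000 kr
  195000 kr × 19% = 37050 kr

Mainline income levy:
  30000 kr × 10% = 3000 kr
  22000 kr × 16% = 3520 kr
  139500 kr × 28% = 39060 kr
  → 45580 kr
  Less foreign tax credit 22000 kr → 23580 kr

Excess of alternative minimum tax over mainline income levy: 37050 kr − 23580 kr = 13470 kr.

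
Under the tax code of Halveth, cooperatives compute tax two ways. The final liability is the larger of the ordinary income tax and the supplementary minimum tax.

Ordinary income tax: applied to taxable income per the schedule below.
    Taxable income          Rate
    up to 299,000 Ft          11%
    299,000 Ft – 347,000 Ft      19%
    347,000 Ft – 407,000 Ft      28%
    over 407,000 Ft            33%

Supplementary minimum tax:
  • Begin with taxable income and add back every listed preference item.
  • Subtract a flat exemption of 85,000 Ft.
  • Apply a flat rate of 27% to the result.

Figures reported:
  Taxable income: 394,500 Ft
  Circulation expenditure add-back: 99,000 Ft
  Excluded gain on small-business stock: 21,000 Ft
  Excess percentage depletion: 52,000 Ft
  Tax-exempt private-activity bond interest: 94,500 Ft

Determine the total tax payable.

155,520 Ft

Supplementary minimum tax:
  Adjusted income: 394,500 Ft + 99,000 Ft + 21,000 Ft + 52,000 Ft + 94,500 Ft = 661,000 Ft
  Less exemption 85,000 Ft → base 576,000 Ft
  576,000 Ft × 27% = 155,520 Ft

Ordinary income tax:
  299,000 Ft × 11% = 32,890 Ft
  48,000 Ft × 19% = 9,120 Ft
  47,500 Ft × 28% = 13,300 Ft
  → 55,310 Ft

155,520 Ft > 55,310 Ft, so the supplementary minimum tax is the binding amount.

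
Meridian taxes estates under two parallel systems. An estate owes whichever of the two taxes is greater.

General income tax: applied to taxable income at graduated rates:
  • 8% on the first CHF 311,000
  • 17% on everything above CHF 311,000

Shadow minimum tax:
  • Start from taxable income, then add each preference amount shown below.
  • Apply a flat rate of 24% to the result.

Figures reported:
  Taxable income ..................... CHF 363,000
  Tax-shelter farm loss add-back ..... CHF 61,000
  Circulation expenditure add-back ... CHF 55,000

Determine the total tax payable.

Shadow minimum tax:
  Adjusted income: CHF 363,000 + CHF 61,000 + CHF 55,000 = CHF 479,000
  CHF 479,000 × 24% = CHF 114,960

General income tax:
  CHF 311,000 × 8% = CHF 24,880
  CHF 52,000 × 17% = CHF 8,840
  → CHF 33,720

CHF 114,960 > CHF 33,720, so the shadow minimum tax is the binding amount.

CHF 114,960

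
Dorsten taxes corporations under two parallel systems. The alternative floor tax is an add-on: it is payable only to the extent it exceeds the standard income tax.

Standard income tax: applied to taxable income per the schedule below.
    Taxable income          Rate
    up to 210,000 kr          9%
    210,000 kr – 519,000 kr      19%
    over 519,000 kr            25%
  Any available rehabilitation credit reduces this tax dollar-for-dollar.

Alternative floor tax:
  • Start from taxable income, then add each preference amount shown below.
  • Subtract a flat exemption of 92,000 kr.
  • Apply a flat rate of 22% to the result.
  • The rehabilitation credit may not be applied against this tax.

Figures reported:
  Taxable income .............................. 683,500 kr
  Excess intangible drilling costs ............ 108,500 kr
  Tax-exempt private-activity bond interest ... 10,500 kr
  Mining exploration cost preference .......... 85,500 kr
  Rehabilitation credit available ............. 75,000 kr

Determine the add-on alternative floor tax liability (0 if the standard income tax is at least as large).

Standard income tax:
  210,000 kr × 9% = 18,900 kr
  309,000 kr × 19% = 58,710 kr
  164,500 kr × 25% = 41,125 kr
  → 118,735 kr
  Less rehabilitation credit 75,000 kr → 43,735 kr

Alternative floor tax:
  Adjusted income: 683,500 kr + 108,500 kr + 10,500 kr + 85,500 kr = 888,000 kr
  Less exemption 92,000 kr → base 796,000 kr
  796,000 kr × 22% = 175,120 kr

Excess of alternative floor tax over standard income tax: 175,120 kr − 43,735 kr = 131,385 kr.

131,385 kr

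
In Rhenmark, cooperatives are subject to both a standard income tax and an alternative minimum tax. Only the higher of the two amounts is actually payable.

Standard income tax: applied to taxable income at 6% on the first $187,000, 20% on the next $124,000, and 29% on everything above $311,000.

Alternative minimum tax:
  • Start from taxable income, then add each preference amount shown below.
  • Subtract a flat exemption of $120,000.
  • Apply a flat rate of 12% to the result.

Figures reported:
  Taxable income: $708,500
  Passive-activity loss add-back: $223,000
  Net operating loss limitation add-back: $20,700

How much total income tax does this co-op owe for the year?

$151,295

Standard income tax:
  $187,000 × 6% = $11,220
  $124,000 × 20% = $24,800
  $397,500 × 29% = $115,275
  → $151,295

Alternative minimum tax:
  Adjusted income: $708,500 + $223,000 + $20,700 = $952,200
  Less exemption $120,000 → base $832,200
  $832,200 × 12% = $99,864

$151,295 > $99,864, so the standard income tax governs.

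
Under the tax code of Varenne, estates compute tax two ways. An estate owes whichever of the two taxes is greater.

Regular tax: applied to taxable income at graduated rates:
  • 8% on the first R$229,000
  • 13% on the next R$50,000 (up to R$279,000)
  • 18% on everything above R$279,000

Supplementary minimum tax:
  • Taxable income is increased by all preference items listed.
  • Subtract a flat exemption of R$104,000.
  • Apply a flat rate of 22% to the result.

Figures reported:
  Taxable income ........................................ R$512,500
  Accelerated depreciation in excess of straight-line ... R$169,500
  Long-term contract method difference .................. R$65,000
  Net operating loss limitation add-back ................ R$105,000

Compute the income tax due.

Supplementary minimum tax:
  Adjusted income: R$512,500 + R$169,500 + R$65,000 + R$105,000 = R$852,000
  Less exemption R$104,000 → base R$748,000
  R$748,000 × 22% = R$164,560

Regular tax:
  R$229,000 × 8% = R$18,320
  R$50,000 × 13% = R$6,500
  R$233,500 × 18% = R$42,030
  → R$66,850

R$164,560 > R$66,850, so the supplementary minimum tax is the binding amount.

R$164,560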